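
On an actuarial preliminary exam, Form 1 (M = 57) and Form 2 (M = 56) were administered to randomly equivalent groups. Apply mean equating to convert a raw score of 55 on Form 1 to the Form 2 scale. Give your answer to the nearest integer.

Mean equating: y = x + (M_Y − M_X) = 55 + (56 − 57) = 54

54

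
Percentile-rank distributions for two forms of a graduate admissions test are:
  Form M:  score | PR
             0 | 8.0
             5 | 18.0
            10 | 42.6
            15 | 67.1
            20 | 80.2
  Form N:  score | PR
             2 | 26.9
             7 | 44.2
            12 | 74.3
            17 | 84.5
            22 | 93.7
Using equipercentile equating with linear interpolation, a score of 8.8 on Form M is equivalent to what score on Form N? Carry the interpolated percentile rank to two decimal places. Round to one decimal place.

4.8

PR of 8.8 on Form M: 18.0 + (8.8 − 5)/(10 − 5) × (42.6 − 18.0) = 36.70
On Form N, PR 36.70 falls between score 2 (PR 26.9) and 7 (PR 44.2).
Interpolate: 2 + (36.70 − 26.9)/(44.2 − 26.9) × (7 − 2) = 4.8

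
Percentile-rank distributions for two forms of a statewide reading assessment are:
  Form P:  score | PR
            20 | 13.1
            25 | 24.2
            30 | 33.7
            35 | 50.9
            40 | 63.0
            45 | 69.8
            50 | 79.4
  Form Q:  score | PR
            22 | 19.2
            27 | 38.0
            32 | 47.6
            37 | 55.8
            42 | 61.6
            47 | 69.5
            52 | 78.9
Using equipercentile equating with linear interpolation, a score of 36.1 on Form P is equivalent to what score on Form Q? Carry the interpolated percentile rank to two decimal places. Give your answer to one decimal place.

PR of 36.1 on Form P: 50.9 + (36.1 − 35)/(40 − 35) × (63.0 − 50.9) = 53.56
On Form Q, PR 53.56 falls between score 32 (PR 47.6) and 37 (PR 55.8).
Interpolate: 32 + (53.56 − 47.6)/(55.8 − 47.6) × (37 − 32) = 35.6

35.6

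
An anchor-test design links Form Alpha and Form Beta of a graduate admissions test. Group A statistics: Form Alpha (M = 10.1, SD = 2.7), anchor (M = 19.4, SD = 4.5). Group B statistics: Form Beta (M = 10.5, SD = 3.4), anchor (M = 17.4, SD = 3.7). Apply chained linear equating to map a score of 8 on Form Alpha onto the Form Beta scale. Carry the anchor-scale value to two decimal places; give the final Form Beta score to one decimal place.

Form Alpha → anchor (Group A): v = (4.5/2.7)(8 − 10.1) + 19.4 = 15.90
anchor → Form Beta (Group B): y = (3.4/3.7)(15.90 − 17.4) + 10.5 = 9.1

9.1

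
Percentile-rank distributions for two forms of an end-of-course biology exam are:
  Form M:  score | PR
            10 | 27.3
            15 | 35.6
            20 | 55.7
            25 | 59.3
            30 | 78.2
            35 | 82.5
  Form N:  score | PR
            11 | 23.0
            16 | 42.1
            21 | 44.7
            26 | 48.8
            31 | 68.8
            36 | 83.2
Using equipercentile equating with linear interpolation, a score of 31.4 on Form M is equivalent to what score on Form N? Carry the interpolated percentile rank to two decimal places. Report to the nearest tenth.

34.7

PR of 31.4 on Form M: 78.2 + (31.4 − 30)/(35 − 30) × (82.5 − 78.2) = 79.40
On Form N, PR 79.40 falls between score 31 (PR 68.8) and 36 (PR 83.2).
Interpolate: 31 + (79.40 − 68.8)/(83.2 − 68.8) × (36 − 31) = 34.7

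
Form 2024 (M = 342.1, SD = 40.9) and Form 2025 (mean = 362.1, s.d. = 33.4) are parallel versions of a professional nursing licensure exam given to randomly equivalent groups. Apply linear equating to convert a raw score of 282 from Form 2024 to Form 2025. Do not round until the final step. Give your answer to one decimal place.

Linear equating: y = (SD_Y/SD_X)(x − M_X) + M_Y
y = (33.4/40.9)(282 − 342.1) + 362.1
y = 0.816626 × -60.1 + 362.1 = -49.0792 + 362.1 = 313.0

313.0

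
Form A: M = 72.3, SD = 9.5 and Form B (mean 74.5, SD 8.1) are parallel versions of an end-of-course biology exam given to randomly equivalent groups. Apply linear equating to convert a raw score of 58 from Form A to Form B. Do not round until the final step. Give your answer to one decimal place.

62.3

Linear equating: y = (SD_Y/SD_X)(x − M_X) + M_Y
y = (8.1/9.5)(58 − 72.3) + 74.5
y = 0.852632 × -14.3 + 74.5 = -12.1926 + 74.5 = 62.3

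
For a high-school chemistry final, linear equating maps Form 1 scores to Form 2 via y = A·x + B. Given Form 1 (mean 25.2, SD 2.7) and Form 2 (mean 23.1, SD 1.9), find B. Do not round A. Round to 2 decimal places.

A = SD_Y / SD_X = 1.9 / 2.7 = 0.703704
B = M_Y − A·M_X = 23.1 − 0.703704 × 25.2 = 5.37

5.37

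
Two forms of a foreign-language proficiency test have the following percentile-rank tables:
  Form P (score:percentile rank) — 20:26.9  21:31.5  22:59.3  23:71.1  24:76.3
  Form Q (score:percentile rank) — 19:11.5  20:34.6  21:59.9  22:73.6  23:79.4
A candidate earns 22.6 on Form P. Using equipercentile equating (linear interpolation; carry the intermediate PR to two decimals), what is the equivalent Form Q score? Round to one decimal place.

21.5

PR of 22.6 on Form P: 59.3 + (22.6 − 22)/(23 − 22) × (71.1 − 59.3) = 66.38
On Form Q, PR 66.38 falls between score 21 (PR 59.9) and 22 (PR 73.6).
Interpolate: 21 + (66.38 − 59.9)/(73.6 − 59.9) × (22 − 21) = 21.5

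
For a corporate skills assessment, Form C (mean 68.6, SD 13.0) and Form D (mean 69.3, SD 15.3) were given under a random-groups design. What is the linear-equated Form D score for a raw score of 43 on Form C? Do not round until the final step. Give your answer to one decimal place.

39.2

Linear equating: y = (SD_Y/SD_X)(x − M_X) + M_Y
y = (15.3/13.0)(43 − 68.6) + 69.3
y = 1.176923 × -25.6 + 69.3 = -30.1292 + 69.3 = 39.2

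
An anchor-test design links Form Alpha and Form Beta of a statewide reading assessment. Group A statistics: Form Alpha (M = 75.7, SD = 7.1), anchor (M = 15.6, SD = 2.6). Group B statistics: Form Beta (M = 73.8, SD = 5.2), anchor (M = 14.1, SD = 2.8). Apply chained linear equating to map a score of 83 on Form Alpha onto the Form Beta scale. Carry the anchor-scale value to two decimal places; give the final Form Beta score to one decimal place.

Form Alpha → anchor (Group A): v = (2.6/7.1)(83 − 75.7) + 15.6 = 18.27
anchor → Form Beta (Group B): y = (5.2/2.8)(18.27 − 14.1) + 73.8 = 81.5

81.5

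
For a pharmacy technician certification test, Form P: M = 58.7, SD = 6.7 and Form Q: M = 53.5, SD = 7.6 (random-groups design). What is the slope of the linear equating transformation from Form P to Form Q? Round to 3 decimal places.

1.134

A = SD_Y / SD_X = 7.6 / 6.7 = 1.134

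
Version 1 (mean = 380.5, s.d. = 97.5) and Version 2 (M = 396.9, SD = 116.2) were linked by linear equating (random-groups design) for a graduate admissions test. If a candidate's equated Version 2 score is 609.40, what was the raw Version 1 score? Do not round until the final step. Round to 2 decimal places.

Invert y = (SD_Y/SD_X)(x − M_X) + M_Y:
x = (SD_X/SD_Y)(y − M_Y) + M_X = (97.5/116.2)(609.40 − 396.9) + 380.5
x = 0.839071 × 212.500 + 380.5 = 558.80

558.80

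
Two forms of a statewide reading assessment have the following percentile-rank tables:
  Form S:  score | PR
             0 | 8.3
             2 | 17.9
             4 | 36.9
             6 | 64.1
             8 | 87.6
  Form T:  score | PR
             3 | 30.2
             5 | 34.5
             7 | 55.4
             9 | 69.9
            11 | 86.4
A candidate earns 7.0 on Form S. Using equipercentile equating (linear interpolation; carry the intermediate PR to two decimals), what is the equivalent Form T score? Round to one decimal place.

PR of 7.0 on Form S: 64.1 + (7.0 − 6)/(8 − 6) × (87.6 − 64.1) = 75.85
On Form T, PR 75.85 falls between score 9 (PR 69.9) and 11 (PR 86.4).
Interpolate: 9 + (75.85 − 69.9)/(86.4 − 69.9) × (11 − 9) = 9.7

9.7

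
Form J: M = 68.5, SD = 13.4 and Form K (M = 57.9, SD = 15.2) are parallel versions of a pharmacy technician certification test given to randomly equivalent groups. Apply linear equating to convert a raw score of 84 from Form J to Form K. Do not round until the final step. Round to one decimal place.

Linear equating: y = (SD_Y/SD_X)(x − M_X) + M_Y
y = (15.2/13.4)(84 − 68.5) + 57.9
y = 1.134328 × 15.5 + 57.9 = 17.5821 + 57.9 = 75.5

75.5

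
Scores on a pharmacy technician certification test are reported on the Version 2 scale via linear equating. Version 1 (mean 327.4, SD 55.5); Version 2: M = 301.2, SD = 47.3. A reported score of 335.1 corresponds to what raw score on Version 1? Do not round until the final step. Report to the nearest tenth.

367.2

Invert y = (SD_Y/SD_X)(x − M_X) + M_Y:
x = (SD_X/SD_Y)(y − M_Y) + M_X = (55.5/47.3)(335.1 − 301.2) + 327.4
x = 1.173362 × 33.900 + 327.4 = 367.2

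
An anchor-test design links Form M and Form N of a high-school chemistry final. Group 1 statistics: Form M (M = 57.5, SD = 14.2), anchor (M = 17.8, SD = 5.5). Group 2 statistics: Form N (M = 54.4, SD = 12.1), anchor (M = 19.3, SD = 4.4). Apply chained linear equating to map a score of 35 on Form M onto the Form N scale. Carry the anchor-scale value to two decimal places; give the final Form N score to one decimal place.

26.3

Form M → anchor (Group 1): v = (5.5/14.2)(35 − 57.5) + 17.8 = 9.09
anchor → Form N (Group 2): y = (12.1/4.4)(9.09 − 19.3) + 54.4 = 26.3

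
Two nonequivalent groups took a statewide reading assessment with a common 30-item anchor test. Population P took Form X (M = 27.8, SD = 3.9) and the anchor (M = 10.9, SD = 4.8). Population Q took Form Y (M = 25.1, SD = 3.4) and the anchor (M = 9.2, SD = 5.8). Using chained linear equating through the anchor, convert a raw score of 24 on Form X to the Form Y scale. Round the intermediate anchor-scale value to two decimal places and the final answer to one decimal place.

23.4

Form X → anchor (Population P): v = (4.8/3.9)(24 − 27.8) + 10.9 = 6.22
anchor → Form Y (Population Q): y = (3.4/5.8)(6.22 − 9.2) + 25.1 = 23.4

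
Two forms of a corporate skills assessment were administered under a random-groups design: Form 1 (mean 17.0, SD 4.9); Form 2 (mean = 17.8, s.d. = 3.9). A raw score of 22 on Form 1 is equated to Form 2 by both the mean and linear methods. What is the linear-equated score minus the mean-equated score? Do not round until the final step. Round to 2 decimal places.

Mean-equated: 22 + (17.8 − 17.0) = 22.80
Linear-equated: (3.9/4.9)(22 − 17.0) + 17.8 = 21.780
Difference = 21.780 − 22.80 = -1.02

-1.02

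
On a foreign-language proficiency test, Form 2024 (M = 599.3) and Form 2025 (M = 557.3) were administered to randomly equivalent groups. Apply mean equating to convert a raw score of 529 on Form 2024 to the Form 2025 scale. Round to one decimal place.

Mean equating: y = x + (M_Y − M_X) = 529 + (557.3 − 599.3) = 487.0

487.0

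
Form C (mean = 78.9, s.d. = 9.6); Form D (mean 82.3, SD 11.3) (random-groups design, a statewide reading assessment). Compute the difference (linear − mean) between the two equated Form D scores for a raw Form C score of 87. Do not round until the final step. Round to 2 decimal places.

Mean-equated: 87 + (82.3 − 78.9) = 90.40
Linear-equated: (11.3/9.6)(87 − 78.9) + 82.3 = 91.834
Difference = 91.834 − 90.40 = 1.43

1.43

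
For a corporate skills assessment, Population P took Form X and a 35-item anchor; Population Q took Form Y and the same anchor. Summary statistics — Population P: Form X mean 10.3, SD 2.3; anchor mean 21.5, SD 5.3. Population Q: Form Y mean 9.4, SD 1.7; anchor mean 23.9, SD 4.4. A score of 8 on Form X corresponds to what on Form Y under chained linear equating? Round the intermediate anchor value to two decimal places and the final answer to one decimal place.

6.4

Form X → anchor (Population P): v = (5.3/2.3)(8 − 10.3) + 21.5 = 16.20
anchor → Form Y (Population Q): y = (1.7/4.4)(16.20 − 23.9) + 9.4 = 6.4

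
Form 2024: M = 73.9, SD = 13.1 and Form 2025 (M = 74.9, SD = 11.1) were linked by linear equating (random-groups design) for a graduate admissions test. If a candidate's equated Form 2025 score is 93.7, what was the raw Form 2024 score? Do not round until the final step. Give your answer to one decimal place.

96.1

Invert y = (SD_Y/SD_X)(x − M_X) + M_Y:
x = (SD_X/SD_Y)(y − M_Y) + M_X = (13.1/11.1)(93.7 − 74.9) + 73.9
x = 1.180180 × 18.800 + 73.9 = 96.1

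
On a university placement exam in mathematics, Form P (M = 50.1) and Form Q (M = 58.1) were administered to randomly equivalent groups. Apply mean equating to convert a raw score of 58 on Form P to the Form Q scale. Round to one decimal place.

66.0

Mean equating: y = x + (M_Y − M_X) = 58 + (58.1 − 50.1) = 66.0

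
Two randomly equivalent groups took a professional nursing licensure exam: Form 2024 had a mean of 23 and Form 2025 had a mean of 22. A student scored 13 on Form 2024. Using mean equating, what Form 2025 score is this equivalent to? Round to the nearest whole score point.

12

Mean equating: y = x + (M_Y − M_X) = 13 + (22 − 23) = 12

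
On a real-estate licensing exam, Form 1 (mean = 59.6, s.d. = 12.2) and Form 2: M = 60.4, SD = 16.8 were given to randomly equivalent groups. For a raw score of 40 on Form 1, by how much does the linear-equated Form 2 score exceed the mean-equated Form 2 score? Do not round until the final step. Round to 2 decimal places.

-7.39

Mean-equated: 40 + (60.4 − 59.6) = 40.80
Linear-equated: (16.8/12.2)(40 − 59.6) + 60.4 = 33.410
Difference = 33.410 − 40.80 = -7.39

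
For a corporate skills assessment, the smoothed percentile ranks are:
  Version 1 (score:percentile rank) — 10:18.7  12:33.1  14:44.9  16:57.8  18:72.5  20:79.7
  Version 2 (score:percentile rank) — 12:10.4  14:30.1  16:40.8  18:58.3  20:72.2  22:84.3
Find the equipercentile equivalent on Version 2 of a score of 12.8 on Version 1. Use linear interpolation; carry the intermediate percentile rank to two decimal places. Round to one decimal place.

PR of 12.8 on Version 1: 33.1 + (12.8 − 12)/(14 − 12) × (44.9 − 33.1) = 37.82
On Version 2, PR 37.82 falls between score 14 (PR 30.1) and 16 (PR 40.8).
Interpolate: 14 + (37.82 − 30.1)/(40.8 − 30.1) × (16 − 14) = 15.4

15.4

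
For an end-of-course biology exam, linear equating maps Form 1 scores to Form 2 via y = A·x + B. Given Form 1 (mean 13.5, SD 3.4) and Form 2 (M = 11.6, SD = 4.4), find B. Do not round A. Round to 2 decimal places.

A = SD_Y / SD_X = 4.4 / 3.4 = 1.294118
B = M_Y − A·M_X = 11.6 − 1.294118 × 13.5 = -5.87

-5.87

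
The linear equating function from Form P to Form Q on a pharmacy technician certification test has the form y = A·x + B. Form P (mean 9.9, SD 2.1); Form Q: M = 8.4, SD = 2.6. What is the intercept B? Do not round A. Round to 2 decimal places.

-3.86

A = SD_Y / SD_X = 2.6 / 2.1 = 1.238095
B = M_Y − A·M_X = 8.4 − 1.238095 × 9.9 = -3.86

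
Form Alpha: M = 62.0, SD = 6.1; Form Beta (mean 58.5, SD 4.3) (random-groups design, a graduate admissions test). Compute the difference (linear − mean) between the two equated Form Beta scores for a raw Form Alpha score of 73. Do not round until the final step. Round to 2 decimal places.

-3.25

Mean-equated: 73 + (58.5 − 62.0) = 69.50
Linear-equated: (4.3/6.1)(73 − 62.0) + 58.5 = 66.254
Difference = 66.254 − 69.50 = -3.25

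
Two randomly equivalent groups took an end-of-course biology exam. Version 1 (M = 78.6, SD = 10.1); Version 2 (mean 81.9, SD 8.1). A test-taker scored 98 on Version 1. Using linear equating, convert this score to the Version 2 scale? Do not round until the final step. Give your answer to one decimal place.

97.5

Linear equating: y = (SD_Y/SD_X)(x − M_X) + M_Y
y = (8.1/10.1)(98 − 78.6) + 81.9
y = 0.801980 × 19.4 + 81.9 = 15.5584 + 81.9 = 97.5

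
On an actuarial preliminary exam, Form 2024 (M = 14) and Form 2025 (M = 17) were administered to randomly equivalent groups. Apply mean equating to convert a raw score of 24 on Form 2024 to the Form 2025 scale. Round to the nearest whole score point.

27

Mean equating: y = x + (M_Y − M_X) = 24 + (17 − 14) = 27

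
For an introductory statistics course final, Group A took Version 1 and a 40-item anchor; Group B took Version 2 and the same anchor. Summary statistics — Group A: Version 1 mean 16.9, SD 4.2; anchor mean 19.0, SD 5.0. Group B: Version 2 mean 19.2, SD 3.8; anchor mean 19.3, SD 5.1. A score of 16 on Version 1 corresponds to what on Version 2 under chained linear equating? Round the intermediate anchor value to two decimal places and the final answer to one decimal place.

18.2

Version 1 → anchor (Group A): v = (5.0/4.2)(16 − 16.9) + 19.0 = 17.93
anchor → Version 2 (Group B): y = (3.8/5.1)(17.93 − 19.3) + 19.2 = 18.2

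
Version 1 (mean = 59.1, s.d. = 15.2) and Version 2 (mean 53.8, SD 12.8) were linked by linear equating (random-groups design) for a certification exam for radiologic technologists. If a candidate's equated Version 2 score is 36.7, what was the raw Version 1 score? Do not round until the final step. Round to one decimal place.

38.8

Invert y = (SD_Y/SD_X)(x − M_X) + M_Y:
x = (SD_X/SD_Y)(y − M_Y) + M_X = (15.2/12.8)(36.7 − 53.8) + 59.1
x = 1.187500 × -17.100 + 59.1 = 38.8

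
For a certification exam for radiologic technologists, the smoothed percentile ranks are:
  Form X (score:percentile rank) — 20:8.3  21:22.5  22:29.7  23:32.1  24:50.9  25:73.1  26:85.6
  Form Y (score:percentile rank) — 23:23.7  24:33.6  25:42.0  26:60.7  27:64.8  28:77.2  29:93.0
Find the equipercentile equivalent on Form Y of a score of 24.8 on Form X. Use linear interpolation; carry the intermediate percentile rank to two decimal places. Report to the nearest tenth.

27.3

PR of 24.8 on Form X: 50.9 + (24.8 − 24)/(25 − 24) × (73.1 − 50.9) = 68.66
On Form Y, PR 68.66 falls between score 27 (PR 64.8) and 28 (PR 77.2).
Interpolate: 27 + (68.66 − 64.8)/(77.2 − 64.8) × (28 − 27) = 27.3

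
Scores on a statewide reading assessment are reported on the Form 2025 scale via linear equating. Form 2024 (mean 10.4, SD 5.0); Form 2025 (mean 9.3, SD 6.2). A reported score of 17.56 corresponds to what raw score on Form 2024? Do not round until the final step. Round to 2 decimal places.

Invert y = (SD_Y/SD_X)(x − M_X) + M_Y:
x = (SD_X/SD_Y)(y − M_Y) + M_X = (5.0/6.2)(17.56 − 9.3) + 10.4
x = 0.806452 × 8.260 + 10.4 = 17.06

17.06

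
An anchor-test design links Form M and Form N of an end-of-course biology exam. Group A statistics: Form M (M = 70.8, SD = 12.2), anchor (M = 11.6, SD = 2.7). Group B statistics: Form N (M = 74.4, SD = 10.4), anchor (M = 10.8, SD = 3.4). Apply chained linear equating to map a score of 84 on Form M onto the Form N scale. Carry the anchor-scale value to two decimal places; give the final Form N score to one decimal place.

Form M → anchor (Group A): v = (2.7/12.2)(84 − 70.8) + 11.6 = 14.52
anchor → Form N (Group B): y = (10.4/3.4)(14.52 − 10.8) + 74.4 = 85.8

85.8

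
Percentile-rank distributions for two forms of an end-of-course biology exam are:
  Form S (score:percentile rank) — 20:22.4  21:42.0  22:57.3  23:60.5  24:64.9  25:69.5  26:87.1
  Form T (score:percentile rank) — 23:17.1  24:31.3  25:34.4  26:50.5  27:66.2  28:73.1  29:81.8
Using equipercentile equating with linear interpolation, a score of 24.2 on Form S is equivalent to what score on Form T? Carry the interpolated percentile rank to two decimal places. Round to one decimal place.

PR of 24.2 on Form S: 64.9 + (24.2 − 24)/(25 − 24) × (69.5 − 64.9) = 65.82
On Form T, PR 65.82 falls between score 26 (PR 50.5) and 27 (PR 66.2).
Interpolate: 26 + (65.82 − 50.5)/(66.2 − 50.5) × (27 − 26) = 27.0

27.0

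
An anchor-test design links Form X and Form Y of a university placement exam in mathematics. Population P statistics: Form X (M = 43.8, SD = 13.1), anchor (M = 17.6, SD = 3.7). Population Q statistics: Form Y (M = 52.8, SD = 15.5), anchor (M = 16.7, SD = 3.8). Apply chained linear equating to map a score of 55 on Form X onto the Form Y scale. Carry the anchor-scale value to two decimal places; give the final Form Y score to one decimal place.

Form X → anchor (Population P): v = (3.7/13.1)(55 − 43.8) + 17.6 = 20.76
anchor → Form Y (Population Q): y = (15.5/3.8)(20.76 − 16.7) + 52.8 = 69.4

69.4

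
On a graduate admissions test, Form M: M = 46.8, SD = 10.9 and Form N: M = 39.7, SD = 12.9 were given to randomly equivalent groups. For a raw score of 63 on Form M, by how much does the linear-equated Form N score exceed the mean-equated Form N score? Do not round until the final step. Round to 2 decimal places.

2.97

Mean-equated: 63 + (39.7 − 46.8) = 55.90
Linear-equated: (12.9/10.9)(63 − 46.8) + 39.7 = 58.872
Difference = 58.872 − 55.90 = 2.97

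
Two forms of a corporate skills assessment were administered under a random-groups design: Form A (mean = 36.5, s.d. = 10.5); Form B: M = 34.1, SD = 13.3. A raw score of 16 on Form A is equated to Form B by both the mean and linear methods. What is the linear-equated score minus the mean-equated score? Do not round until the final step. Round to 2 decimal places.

-5.47

Mean-equated: 16 + (34.1 − 36.5) = 13.60
Linear-equated: (13.3/10.5)(16 − 36.5) + 34.1 = 8.133
Difference = 8.133 − 13.60 = -5.47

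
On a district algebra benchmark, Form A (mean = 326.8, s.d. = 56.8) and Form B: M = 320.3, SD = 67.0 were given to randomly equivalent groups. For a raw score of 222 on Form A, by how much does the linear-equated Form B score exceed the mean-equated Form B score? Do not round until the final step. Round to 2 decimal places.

-18.82

Mean-equated: 222 + (320.3 − 326.8) = 215.50
Linear-equated: (67.0/56.8)(222 − 326.8) + 320.3 = 196.680
Difference = 196.680 − 215.50 = -18.82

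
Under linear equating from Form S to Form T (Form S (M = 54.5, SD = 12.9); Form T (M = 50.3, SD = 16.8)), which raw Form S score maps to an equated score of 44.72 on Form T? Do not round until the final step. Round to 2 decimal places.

50.22

Invert y = (SD_Y/SD_X)(x − M_X) + M_Y:
x = (SD_X/SD_Y)(y − M_Y) + M_X = (12.9/16.8)(44.72 − 50.3) + 54.5
x = 0.767857 × -5.580 + 54.5 = 50.22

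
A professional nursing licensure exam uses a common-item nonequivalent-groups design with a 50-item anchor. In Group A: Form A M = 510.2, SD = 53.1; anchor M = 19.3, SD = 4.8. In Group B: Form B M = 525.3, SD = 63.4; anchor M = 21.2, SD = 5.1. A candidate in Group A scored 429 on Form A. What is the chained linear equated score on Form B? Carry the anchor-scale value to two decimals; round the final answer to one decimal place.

Form A → anchor (Group A): v = (4.8/53.1)(429 − 510.2) + 19.3 = 11.96
anchor → Form B (Group B): y = (63.4/5.1)(11.96 − 21.2) + 525.3 = 410.4

410.4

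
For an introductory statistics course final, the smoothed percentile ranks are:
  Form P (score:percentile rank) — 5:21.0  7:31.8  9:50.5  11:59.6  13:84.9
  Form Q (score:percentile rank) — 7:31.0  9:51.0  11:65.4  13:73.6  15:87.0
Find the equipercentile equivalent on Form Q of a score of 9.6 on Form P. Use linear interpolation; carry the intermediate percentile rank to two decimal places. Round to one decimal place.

PR of 9.6 on Form P: 50.5 + (9.6 − 9)/(11 − 9) × (59.6 − 50.5) = 53.23
On Form Q, PR 53.23 falls between score 9 (PR 51.0) and 11 (PR 65.4).
Interpolate: 9 + (53.23 − 51.0)/(65.4 − 51.0) × (11 − 9) = 9.3

9.3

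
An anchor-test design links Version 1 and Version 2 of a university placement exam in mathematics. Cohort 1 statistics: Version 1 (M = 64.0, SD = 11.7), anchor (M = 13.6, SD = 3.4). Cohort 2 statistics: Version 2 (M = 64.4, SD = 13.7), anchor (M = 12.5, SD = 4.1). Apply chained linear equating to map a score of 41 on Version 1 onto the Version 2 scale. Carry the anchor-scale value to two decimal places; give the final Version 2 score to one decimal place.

Version 1 → anchor (Cohort 1): v = (3.4/11.7)(41 − 64.0) + 13.6 = 6.92
anchor → Version 2 (Cohort 2): y = (13.7/4.1)(6.92 − 12.5) + 64.4 = 45.8

45.8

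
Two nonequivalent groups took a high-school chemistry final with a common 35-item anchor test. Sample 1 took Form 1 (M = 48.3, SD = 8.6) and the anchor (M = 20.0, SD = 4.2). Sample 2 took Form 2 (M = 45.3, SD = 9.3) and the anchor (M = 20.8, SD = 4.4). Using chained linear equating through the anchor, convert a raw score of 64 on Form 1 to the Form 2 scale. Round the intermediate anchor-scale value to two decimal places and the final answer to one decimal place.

59.8

Form 1 → anchor (Sample 1): v = (4.2/8.6)(64 − 48.3) + 20.0 = 27.67
anchor → Form 2 (Sample 2): y = (9.3/4.4)(27.67 − 20.8) + 45.3 = 59.8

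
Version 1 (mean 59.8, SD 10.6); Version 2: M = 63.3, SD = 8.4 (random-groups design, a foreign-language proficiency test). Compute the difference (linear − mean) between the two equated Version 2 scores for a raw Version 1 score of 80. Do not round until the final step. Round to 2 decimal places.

-4.19

Mean-equated: 80 + (63.3 − 59.8) = 83.50
Linear-equated: (8.4/10.6)(80 − 59.8) + 63.3 = 79.308
Difference = 79.308 − 83.50 = -4.19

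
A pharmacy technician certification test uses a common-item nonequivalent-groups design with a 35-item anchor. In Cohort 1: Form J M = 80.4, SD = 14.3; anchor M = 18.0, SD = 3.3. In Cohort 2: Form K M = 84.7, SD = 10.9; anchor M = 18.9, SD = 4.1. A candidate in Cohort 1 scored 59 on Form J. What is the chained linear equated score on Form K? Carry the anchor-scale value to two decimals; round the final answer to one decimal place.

Form J → anchor (Cohort 1): v = (3.3/14.3)(59 − 80.4) + 18.0 = 13.06
anchor → Form K (Cohort 2): y = (10.9/4.1)(13.06 − 18.9) + 84.7 = 69.2

69.2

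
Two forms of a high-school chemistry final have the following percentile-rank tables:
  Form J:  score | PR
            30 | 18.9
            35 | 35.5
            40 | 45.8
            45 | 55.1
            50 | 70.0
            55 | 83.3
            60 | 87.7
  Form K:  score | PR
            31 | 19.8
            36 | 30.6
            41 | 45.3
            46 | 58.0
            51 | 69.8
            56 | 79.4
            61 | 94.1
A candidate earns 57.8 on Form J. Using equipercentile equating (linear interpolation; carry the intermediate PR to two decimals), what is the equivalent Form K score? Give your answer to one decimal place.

PR of 57.8 on Form J: 83.3 + (57.8 − 55)/(60 − 55) × (87.7 − 83.3) = 85.76
On Form K, PR 85.76 falls between score 56 (PR 79.4) and 61 (PR 94.1).
Interpolate: 56 + (85.76 − 79.4)/(94.1 − 79.4) × (61 − 56) = 58.2

58.2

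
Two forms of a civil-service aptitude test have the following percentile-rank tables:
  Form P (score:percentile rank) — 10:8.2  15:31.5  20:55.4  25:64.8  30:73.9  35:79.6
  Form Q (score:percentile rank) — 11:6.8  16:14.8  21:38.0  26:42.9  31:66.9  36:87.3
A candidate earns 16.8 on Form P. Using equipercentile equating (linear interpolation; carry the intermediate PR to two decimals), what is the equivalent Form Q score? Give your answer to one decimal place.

23.1

PR of 16.8 on Form P: 31.5 + (16.8 − 15)/(20 − 15) × (55.4 − 31.5) = 40.10
On Form Q, PR 40.10 falls between score 21 (PR 38.0) and 26 (PR 42.9).
Interpolate: 21 + (40.10 − 38.0)/(42.9 − 38.0) × (26 − 21) = 23.1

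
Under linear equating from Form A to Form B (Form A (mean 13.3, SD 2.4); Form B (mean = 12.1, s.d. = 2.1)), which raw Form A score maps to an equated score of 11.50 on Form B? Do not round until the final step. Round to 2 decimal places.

12.61

Invert y = (SD_Y/SD_X)(x − M_X) + M_Y:
x = (SD_X/SD_Y)(y − M_Y) + M_X = (2.4/2.1)(11.50 − 12.1) + 13.3
x = 1.142857 × -0.600 + 13.3 = 12.61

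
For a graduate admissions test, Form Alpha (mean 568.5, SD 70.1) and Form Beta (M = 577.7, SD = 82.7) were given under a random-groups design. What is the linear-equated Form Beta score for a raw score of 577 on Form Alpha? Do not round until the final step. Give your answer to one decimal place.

587.7

Linear equating: y = (SD_Y/SD_X)(x − M_X) + M_Y
y = (82.7/70.1)(577 − 568.5) + 577.7
y = 1.179743 × 8.5 + 577.7 = 10.0278 + 577.7 = 587.7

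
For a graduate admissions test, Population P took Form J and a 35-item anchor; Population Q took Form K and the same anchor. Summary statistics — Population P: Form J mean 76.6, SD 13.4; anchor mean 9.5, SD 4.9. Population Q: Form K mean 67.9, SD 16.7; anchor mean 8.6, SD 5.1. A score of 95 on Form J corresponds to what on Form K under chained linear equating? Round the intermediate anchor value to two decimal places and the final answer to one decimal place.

Form J → anchor (Population P): v = (4.9/13.4)(95 − 76.6) + 9.5 = 16.23
anchor → Form K (Population Q): y = (16.7/5.1)(16.23 − 8.6) + 67.9 = 92.9

92.9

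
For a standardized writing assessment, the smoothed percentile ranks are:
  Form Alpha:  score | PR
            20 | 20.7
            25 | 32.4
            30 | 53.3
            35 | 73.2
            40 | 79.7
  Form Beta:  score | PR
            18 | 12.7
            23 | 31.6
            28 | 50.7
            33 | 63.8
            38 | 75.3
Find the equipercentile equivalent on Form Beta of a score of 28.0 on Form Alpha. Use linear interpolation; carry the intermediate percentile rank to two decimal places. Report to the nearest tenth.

26.5

PR of 28.0 on Form Alpha: 32.4 + (28.0 − 25)/(30 − 25) × (53.3 − 32.4) = 44.94
On Form Beta, PR 44.94 falls between score 23 (PR 31.6) and 28 (PR 50.7).
Interpolate: 23 + (44.94 − 31.6)/(50.7 − 31.6) × (28 − 23) = 26.5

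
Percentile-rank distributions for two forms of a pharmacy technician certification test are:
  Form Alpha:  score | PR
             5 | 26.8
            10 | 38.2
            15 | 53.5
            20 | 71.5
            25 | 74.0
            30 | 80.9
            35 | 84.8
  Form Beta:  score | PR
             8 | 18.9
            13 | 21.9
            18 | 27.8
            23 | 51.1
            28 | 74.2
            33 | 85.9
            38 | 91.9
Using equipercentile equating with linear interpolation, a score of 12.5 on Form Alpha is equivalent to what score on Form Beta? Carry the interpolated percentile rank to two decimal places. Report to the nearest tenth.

21.9

PR of 12.5 on Form Alpha: 38.2 + (12.5 − 10)/(15 − 10) × (53.5 − 38.2) = 45.85
On Form Beta, PR 45.85 falls between score 18 (PR 27.8) and 23 (PR 51.1).
Interpolate: 18 + (45.85 − 27.8)/(51.1 − 27.8) × (23 − 18) = 21.9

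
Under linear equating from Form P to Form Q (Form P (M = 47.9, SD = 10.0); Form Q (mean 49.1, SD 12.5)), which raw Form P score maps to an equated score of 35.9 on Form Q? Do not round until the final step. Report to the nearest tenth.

Invert y = (SD_Y/SD_X)(x − M_X) + M_Y:
x = (SD_X/SD_Y)(y − M_Y) + M_X = (10.0/12.5)(35.9 − 49.1) + 47.9
x = 0.800000 × -13.200 + 47.9 = 37.3

37.3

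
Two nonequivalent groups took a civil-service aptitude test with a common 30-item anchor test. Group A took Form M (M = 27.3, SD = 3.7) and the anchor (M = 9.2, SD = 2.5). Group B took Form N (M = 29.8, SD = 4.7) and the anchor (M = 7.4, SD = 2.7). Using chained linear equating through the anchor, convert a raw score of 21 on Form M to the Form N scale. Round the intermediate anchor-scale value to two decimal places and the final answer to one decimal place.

25.5

Form M → anchor (Group A): v = (2.5/3.7)(21 − 27.3) + 9.2 = 4.94
anchor → Form N (Group B): y = (4.7/2.7)(4.94 − 7.4) + 29.8 = 25.5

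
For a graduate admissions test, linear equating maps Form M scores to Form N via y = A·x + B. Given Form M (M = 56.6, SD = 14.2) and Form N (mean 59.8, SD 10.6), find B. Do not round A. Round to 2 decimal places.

17.55

A = SD_Y / SD_X = 10.6 / 14.2 = 0.746479
B = M_Y − A·M_X = 59.8 − 0.746479 × 56.6 = 17.55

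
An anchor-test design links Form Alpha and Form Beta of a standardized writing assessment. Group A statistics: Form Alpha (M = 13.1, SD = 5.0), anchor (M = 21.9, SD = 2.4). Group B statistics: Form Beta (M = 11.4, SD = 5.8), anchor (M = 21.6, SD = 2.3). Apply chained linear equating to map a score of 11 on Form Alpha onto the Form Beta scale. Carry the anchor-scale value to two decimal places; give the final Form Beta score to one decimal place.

Form Alpha → anchor (Group A): v = (2.4/5.0)(11 − 13.1) + 21.9 = 20.89
anchor → Form Beta (Group B): y = (5.8/2.3)(20.89 − 21.6) + 11.4 = 9.6

9.6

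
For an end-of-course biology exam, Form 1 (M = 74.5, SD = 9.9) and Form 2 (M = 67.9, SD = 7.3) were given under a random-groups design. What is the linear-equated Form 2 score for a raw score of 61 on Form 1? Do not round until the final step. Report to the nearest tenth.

57.9

Linear equating: y = (SD_Y/SD_X)(x − M_X) + M_Y
y = (7.3/9.9)(61 − 74.5) + 67.9
y = 0.737374 × -13.5 + 67.9 = -9.9545 + 67.9 = 57.9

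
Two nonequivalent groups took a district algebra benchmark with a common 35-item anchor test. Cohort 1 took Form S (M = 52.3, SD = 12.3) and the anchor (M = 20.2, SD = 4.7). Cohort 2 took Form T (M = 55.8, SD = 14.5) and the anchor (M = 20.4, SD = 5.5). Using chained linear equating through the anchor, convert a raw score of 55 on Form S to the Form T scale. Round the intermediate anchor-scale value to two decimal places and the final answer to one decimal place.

58.0

Form S → anchor (Cohort 1): v = (4.7/12.3)(55 − 52.3) + 20.2 = 21.23
anchor → Form T (Cohort 2): y = (14.5/5.5)(21.23 − 20.4) + 55.8 = 58.0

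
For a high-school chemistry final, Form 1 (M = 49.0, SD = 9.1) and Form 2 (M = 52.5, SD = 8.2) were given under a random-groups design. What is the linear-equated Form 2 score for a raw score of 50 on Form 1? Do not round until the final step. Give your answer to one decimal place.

Linear equating: y = (SD_Y/SD_X)(x − M_X) + M_Y
y = (8.2/9.1)(50 − 49.0) + 52.5
y = 0.901099 × 1.0 + 52.5 = 0.9011 + 52.5 = 53.4

53.4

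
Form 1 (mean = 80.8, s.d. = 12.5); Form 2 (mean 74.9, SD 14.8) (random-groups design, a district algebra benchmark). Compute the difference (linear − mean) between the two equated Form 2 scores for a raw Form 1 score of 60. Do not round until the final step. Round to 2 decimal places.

-3.83

Mean-equated: 60 + (74.9 − 80.8) = 54.10
Linear-equated: (14.8/12.5)(60 − 80.8) + 74.9 = 50.273
Difference = 50.273 − 54.10 = -3.83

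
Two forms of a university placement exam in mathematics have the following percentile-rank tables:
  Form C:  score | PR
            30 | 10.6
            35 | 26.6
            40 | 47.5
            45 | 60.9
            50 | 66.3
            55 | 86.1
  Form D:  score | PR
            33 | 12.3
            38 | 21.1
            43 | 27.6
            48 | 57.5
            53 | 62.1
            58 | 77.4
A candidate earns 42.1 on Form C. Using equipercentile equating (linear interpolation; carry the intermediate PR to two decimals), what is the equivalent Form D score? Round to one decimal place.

PR of 42.1 on Form C: 47.5 + (42.1 − 40)/(45 − 40) × (60.9 − 47.5) = 53.13
On Form D, PR 53.13 falls between score 43 (PR 27.6) and 48 (PR 57.5).
Interpolate: 43 + (53.13 − 27.6)/(57.5 − 27.6) × (48 − 43) = 47.3

47.3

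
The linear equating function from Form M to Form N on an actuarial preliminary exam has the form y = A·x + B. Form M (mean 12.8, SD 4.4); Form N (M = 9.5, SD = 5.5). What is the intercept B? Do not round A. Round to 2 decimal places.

A = SD_Y / SD_X = 5.5 / 4.4 = 1.250000
B = M_Y − A·M_X = 9.5 − 1.250000 × 12.8 = -6.50

-6.50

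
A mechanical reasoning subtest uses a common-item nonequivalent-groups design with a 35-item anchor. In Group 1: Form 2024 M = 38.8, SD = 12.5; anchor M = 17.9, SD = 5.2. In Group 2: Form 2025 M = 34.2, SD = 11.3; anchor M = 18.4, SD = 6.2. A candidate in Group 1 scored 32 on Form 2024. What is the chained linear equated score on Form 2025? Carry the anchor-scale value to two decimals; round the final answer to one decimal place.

28.1

Form 2024 → anchor (Group 1): v = (5.2/12.5)(32 − 38.8) + 17.9 = 15.07
anchor → Form 2025 (Group 2): y = (11.3/6.2)(15.07 − 18.4) + 34.2 = 28.1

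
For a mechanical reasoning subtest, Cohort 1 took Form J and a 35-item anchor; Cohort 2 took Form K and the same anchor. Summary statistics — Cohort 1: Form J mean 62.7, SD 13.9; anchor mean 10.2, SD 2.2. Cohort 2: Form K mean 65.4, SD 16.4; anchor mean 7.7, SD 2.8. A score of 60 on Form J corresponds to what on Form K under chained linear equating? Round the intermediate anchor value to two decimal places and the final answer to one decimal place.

Form J → anchor (Cohort 1): v = (2.2/13.9)(60 − 62.7) + 10.2 = 9.77
anchor → Form K (Cohort 2): y = (16.4/2.8)(9.77 − 7.7) + 65.4 = 77.5

77.5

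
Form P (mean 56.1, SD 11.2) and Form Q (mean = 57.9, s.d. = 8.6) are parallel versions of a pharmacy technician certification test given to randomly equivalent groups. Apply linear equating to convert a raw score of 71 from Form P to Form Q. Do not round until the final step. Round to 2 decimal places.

69.34

Linear equating: y = (SD_Y/SD_X)(x − M_X) + M_Y
y = (8.6/11.2)(71 − 56.1) + 57.9
y = 0.767857 × 14.9 + 57.9 = 11.4411 + 57.9 = 69.34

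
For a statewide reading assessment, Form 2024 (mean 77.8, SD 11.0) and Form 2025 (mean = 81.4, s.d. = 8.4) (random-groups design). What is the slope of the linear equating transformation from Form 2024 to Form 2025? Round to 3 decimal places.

A = SD_Y / SD_X = 8.4 / 11.0 = 0.764

0.764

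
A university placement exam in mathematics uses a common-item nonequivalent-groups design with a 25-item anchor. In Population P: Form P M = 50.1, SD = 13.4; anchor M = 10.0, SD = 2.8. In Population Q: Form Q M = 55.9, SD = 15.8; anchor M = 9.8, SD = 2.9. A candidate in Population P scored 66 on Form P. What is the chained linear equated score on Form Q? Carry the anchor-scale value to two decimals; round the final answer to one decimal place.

Form P → anchor (Population P): v = (2.8/13.4)(66 − 50.1) + 10.0 = 13.32
anchor → Form Q (Population Q): y = (15.8/2.9)(13.32 − 9.8) + 55.9 = 75.1

75.1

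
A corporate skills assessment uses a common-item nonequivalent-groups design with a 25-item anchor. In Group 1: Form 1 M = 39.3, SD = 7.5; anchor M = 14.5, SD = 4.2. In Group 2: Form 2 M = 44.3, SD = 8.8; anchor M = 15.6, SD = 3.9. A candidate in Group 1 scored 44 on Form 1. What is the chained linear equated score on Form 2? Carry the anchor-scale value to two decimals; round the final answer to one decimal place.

Form 1 → anchor (Group 1): v = (4.2/7.5)(44 − 39.3) + 14.5 = 17.13
anchor → Form 2 (Group 2): y = (8.8/3.9)(17.13 − 15.6) + 44.3 = 47.8

47.8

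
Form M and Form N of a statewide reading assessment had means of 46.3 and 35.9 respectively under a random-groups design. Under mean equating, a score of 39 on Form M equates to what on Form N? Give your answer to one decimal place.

Mean equating: y = x + (M_Y − M_X) = 39 + (35.9 − 46.3) = 28.6

28.6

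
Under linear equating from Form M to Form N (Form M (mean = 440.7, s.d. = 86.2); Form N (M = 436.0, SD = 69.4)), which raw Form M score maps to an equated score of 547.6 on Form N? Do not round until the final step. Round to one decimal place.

579.3

Invert y = (SD_Y/SD_X)(x − M_X) + M_Y:
x = (SD_X/SD_Y)(y − M_Y) + M_X = (86.2/69.4)(547.6 − 436.0) + 440.7
x = 1.242075 × 111.600 + 440.7 = 579.3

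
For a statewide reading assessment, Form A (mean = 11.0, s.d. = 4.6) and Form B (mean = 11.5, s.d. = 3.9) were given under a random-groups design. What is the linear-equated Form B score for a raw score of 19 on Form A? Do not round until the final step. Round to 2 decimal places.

18.28

Linear equating: y = (SD_Y/SD_X)(x − M_X) + M_Y
y = (3.9/4.6)(19 − 11.0) + 11.5
y = 0.847826 × 8.0 + 11.5 = 6.7826 + 11.5 = 18.28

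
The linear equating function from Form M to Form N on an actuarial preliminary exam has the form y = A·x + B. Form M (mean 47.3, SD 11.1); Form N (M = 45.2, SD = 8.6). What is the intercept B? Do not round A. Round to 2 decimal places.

8.55

A = SD_Y / SD_X = 8.6 / 11.1 = 0.774775
B = M_Y − A·M_X = 45.2 − 0.774775 × 47.3 = 8.55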